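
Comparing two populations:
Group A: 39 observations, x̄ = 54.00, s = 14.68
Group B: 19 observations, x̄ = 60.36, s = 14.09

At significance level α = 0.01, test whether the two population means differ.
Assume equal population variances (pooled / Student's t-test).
Student's two-sample t-test (equal variances):
H₀: μ₁ = μ₂
H₁: μ₁ ≠ μ₂
df = n₁ + n₂ - 2 = 56
Pooled variance s_p² = [(n₁-1)s₁² + (n₂-1)s₂²] / (n₁ + n₂ - 2) = [(38)(14.68²) + (18)(14.09²)] / 56 = 210.0464
SE = √(s_p²(1/n₁ + 1/n₂)) = √(210.0464 × (1/39 + 1/19)) = 4.0547
t = (x̄₁ - x̄₂) / SE = (54.00 - 60.36) / 4.0547 = -6.36 / 4.0547 = -1.569
p-value = 0.1224

Since p-value > α = 0.01, we fail to reject H₀.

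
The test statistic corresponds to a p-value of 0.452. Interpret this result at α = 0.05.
Since p = 0.452 > α = 0.05, fail to reject H₀.
There is insufficient evidence to reject the null hypothesis; the result is not statistically significant at the 0.05 level.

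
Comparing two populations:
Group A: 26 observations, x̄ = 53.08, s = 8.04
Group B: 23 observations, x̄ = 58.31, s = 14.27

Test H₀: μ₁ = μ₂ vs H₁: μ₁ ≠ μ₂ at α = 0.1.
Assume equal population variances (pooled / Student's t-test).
Student's two-sample t-test (equal variances):
H₀: μ₁ = μ₂
H₁: μ₁ ≠ μ₂
df = n₁ + n₂ - 2 = 47
Pooled variance s_p² = [(n₁-1)s₁² + (n₂-1)s₂²] / (n₁ + n₂ - 2) = [(25)(8.04²) + (22)(14.27²)] / 47 = 129.7014
SE = √(s_p²(1/n₁ + 1/n₂)) = √(129.7014 × (1/26 + 1/23)) = 3.2600
t = (x̄₁ - x̄₂) / SE = (53.08 - 58.31) / 3.2600 = -5.23 / 3.2600 = -1.604
p-value = 0.1154

Since p-value > α = 0.1, we fail to reject H₀.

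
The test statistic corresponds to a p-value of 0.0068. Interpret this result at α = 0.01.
Since p = 0.0068 < α = 0.01, reject H₀.
There is sufficient evidence to reject the null hypothesis; the result is statistically significant at the 0.01 level.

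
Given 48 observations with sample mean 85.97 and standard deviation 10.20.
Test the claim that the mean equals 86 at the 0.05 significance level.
One-sample t-test:
H₀: μ = 86
H₁: μ ≠ 86
df = n - 1 = 47
t = (x̄ - μ₀) / (s/√n) = (85.97 - 86) / (10.20/√48) = -0.020
p-value = 0.9838

Since p-value > α = 0.05, we fail to reject H₀.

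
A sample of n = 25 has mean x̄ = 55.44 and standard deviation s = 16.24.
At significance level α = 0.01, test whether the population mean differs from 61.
One-sample t-test:
H₀: μ = 61
H₁: μ ≠ 61
df = n - 1 = 24
t = (x̄ - μ₀) / (s/√n) = (55.44 - 61) / (16.24/√25) = -1.712
p-value = 0.0998

Since p-value > α = 0.01, we fail to reject H₀.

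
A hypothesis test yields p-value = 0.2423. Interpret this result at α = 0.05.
Since p = 0.2423 > α = 0.05, fail to reject H₀.
There is insufficient evidence to reject the null hypothesis; the result is not statistically significant at the 0.05 level.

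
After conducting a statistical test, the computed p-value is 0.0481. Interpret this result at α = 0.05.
Since p = 0.0481 < α = 0.05, reject H₀.
There is sufficient evidence to reject the null hypothesis; the result is statistically significant at the 0.05 level.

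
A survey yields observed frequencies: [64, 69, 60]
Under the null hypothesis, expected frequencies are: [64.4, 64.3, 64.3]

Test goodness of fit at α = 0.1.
Chi-square goodness of fit test:
H₀: observed counts match expected distribution
H₁: observed counts differ from expected distribution
df = k - 1 = 2
χ² = Σ(O - E)²/E
   = (64 - 64.4)²/64.4 + (69 - 64.3)²/64.3 + (60 - 64.3)²/64.3
   = 0.002 + 0.344 + 0.288
   = 0.63
p-value = 0.7285

Since p-value > α = 0.1, we fail to reject H₀.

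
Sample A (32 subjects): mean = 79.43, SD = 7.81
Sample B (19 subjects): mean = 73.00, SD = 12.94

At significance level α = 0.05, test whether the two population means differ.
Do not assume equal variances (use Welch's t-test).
Welch's two-sample t-test:
H₀: μ₁ = μ₂
H₁: μ₁ ≠ μ₂
s₁²/n₁ = 7.81²/32 = 1.9061,  s₂²/n₂ = 12.94²/19 = 8.8128
SE = √(s₁²/n₁ + s₂²/n₂) = √(1.9061 + 8.8128) = 3.2740
df (Welch-Satterthwaite) = (s₁²/n₁ + s₂²/n₂)² / [(s₁²/n₁)²/(n₁-1) + (s₂²/n₂)²/(n₂-1)] ≈ 25.92
t = (x̄₁ - x̄₂) / SE = (79.43 - 73.00) / 3.2740 = 6.43 / 3.2740 = 1.964
p-value = 0.0603

Since p-value > α = 0.05, we fail to reject H₀.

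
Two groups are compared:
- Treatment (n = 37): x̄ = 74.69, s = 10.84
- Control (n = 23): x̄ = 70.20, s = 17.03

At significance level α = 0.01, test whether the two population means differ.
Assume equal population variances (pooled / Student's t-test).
Student's two-sample t-test (equal variances):
H₀: μ₁ = μ₂
H₁: μ₁ ≠ μ₂
df = n₁ + n₂ - 2 = 58
Pooled variance s_p² = [(n₁-1)s₁² + (n₂-1)s₂²] / (n₁ + n₂ - 2) = [(36)(10.84²) + (22)(17.03²)] / 58 = 182.9424
SE = √(s_p²(1/n₁ + 1/n₂)) = √(182.9424 × (1/37 + 1/23)) = 3.5914
t = (x̄₁ - x̄₂) / SE = (74.69 - 70.20) / 3.5914 = 4.49 / 3.5914 = 1.250
p-value = 0.2162

Since p-value > α = 0.01, we fail to reject H₀.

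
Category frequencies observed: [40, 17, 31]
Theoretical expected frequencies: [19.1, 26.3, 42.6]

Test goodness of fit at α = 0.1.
Chi-square goodness of fit test:
H₀: observed counts match expected distribution
H₁: observed counts differ from expected distribution
df = k - 1 = 2
χ² = Σ(O - E)²/E
   = (40 - 19.1)²/19.1 + (17 - 26.3)²/26.3 + (31 - 42.6)²/42.6
   = 22.870 + 3.289 + 3.159
   = 29.32
p-value < 0.0001

Since p-value < α = 0.1, we reject H₀.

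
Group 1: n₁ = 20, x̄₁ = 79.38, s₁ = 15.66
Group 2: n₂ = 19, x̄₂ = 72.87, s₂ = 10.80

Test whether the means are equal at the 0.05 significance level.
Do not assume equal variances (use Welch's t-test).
Welch's two-sample t-test:
H₀: μ₁ = μ₂
H₁: μ₁ ≠ μ₂
s₁²/n₁ = 15.66²/20 = 12.2618,  s₂²/n₂ = 10.80²/19 = 6.1389
SE = √(s₁²/n₁ + s₂²/n₂) = √(12.2618 + 6.1389) = 4.2896
df (Welch-Satterthwaite) = (s₁²/n₁ + s₂²/n₂)² / [(s₁²/n₁)²/(n₁-1) + (s₂²/n₂)²/(n₂-1)] ≈ 33.84
t = (x̄₁ - x̄₂) / SE = (79.38 - 72.87) / 4.2896 = 6.51 / 4.2896 = 1.518
p-value = 0.1384

Since p-value > α = 0.05, we fail to reject H₀.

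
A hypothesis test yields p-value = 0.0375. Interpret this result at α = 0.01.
Since p = 0.0375 > α = 0.01, fail to reject H₀.
There is insufficient evidence to reject the null hypothesis; the result is not statistically significant at the 0.01 level.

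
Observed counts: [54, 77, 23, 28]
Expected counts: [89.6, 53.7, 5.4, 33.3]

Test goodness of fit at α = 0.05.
Chi-square goodness of fit test:
H₀: observed counts match expected distribution
H₁: observed counts differ from expected distribution
df = k - 1 = 3
χ² = Σ(O - E)²/E
   = (54 - 89.6)²/89.6 + (77 - 53.7)²/53.7 + (23 - 5.4)²/5.4 + (28 - 33.3)²/33.3
   = 14.145 + 10.110 + 57.363 + 0.844
   = 82.46
p-value < 0.0001

Since p-value < α = 0.05, we reject H₀.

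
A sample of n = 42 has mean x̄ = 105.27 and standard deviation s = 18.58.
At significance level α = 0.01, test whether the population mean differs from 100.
One-sample t-test:
H₀: μ = 100
H₁: μ ≠ 100
df = n - 1 = 41
t = (x̄ - μ₀) / (s/√n) = (105.27 - 100) / (18.58/√42) = 1.838
p-value = 0.0733

Since p-value > α = 0.01, we fail to reject H₀.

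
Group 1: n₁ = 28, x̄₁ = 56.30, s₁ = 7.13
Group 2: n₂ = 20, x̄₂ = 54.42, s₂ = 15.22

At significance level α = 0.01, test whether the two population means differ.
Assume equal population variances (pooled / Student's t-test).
Student's two-sample t-test (equal variances):
H₀: μ₁ = μ₂
H₁: μ₁ ≠ μ₂
df = n₁ + n₂ - 2 = 46
Pooled variance s_p² = [(n₁-1)s₁² + (n₂-1)s₂²] / (n₁ + n₂ - 2) = [(27)(7.13²) + (19)(15.22²)] / 46 = 125.5199
SE = √(s_p²(1/n₁ + 1/n₂)) = √(125.5199 × (1/28 + 1/20)) = 3.2801
t = (x̄₁ - x̄₂) / SE = (56.30 - 54.42) / 3.2801 = 1.88 / 3.2801 = 0.573
p-value = 0.5693

Since p-value > α = 0.01, we fail to reject H₀.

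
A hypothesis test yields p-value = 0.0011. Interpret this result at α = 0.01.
Since p = 0.0011 < α = 0.01, reject H₀.
There is sufficient evidence to reject the null hypothesis; the result is statistically significant at the 0.01 level.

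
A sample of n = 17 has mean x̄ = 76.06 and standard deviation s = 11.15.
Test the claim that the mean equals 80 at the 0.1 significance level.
One-sample t-test:
H₀: μ = 80
H₁: μ ≠ 80
df = n - 1 = 16
t = (x̄ - μ₀) / (s/√n) = (76.06 - 80) / (11.15/√17) = -1.457
p-value = 0.1645

Since p-value > α = 0.1, we fail to reject H₀.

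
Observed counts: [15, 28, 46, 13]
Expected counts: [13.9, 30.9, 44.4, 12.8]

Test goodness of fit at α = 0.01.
Chi-square goodness of fit test:
H₀: observed counts match expected distribution
H₁: observed counts differ from expected distribution
df = k - 1 = 3
χ² = Σ(O - E)²/E
   = (15 - 13.9)²/13.9 + (28 - 30.9)²/30.9 + (46 - 44.4)²/44.4 + (13 - 12.8)²/12.8
   = 0.087 + 0.272 + 0.058 + 0.003
   = 0.42
p-value = 0.9361

Since p-value > α = 0.01, we fail to reject H₀.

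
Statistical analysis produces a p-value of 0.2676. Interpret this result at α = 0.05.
Since p = 0.2676 > α = 0.05, fail to reject H₀.
There is insufficient evidence to reject the null hypothesis; the result is not statistically significant at the 0.05 level.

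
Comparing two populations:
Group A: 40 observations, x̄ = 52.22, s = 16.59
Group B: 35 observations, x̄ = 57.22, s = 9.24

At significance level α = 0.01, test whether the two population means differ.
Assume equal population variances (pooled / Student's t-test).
Student's two-sample t-test (equal variances):
H₀: μ₁ = μ₂
H₁: μ₁ ≠ μ₂
df = n₁ + n₂ - 2 = 73
Pooled variance s_p² = [(n₁-1)s₁² + (n₂-1)s₂²] / (n₁ + n₂ - 2) = [(39)(16.59²) + (34)(9.24²)] / 73 = 186.8046
SE = √(s_p²(1/n₁ + 1/n₂)) = √(186.8046 × (1/40 + 1/35)) = 3.1634
t = (x̄₁ - x̄₂) / SE = (52.22 - 57.22) / 3.1634 = -5.00 / 3.1634 = -1.581
p-value = 0.1183

Since p-value > α = 0.01, we fail to reject H₀.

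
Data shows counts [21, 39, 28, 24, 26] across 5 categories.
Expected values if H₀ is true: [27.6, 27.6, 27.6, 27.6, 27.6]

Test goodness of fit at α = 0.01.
Chi-square goodness of fit test:
H₀: observed counts match expected distribution
H₁: observed counts differ from expected distribution
df = k - 1 = 4
χ² = Σ(O - E)²/E
   = (21 - 27.6)²/27.6 + (39 - 27.6)²/27.6 + (28 - 27.6)²/27.6 + (24 - 27.6)²/27.6 + (26 - 27.6)²/27.6
   = 1.578 + 4.709 + 0.006 + 0.470 + 0.093
   = 6.86
p-value = 0.1437

Since p-value > α = 0.01, we fail to reject H₀.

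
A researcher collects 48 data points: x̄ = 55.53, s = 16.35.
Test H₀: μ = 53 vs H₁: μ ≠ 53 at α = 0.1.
One-sample t-test:
H₀: μ = 53
H₁: μ ≠ 53
df = n - 1 = 47
t = (x̄ - μ₀) / (s/√n) = (55.53 - 53) / (16.35/√48) = 1.072
p-value = 0.2892

Since p-value > α = 0.1, we fail to reject H₀.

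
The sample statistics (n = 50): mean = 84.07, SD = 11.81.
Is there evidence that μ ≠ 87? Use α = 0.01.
One-sample t-test:
H₀: μ = 87
H₁: μ ≠ 87
df = n - 1 = 49
t = (x̄ - μ₀) / (s/√n) = (84.07 - 87) / (11.81/√50) = -1.754
p-value = 0.0856

Since p-value > α = 0.01, we fail to reject H₀.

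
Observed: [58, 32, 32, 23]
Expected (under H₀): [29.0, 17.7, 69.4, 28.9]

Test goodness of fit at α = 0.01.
Chi-square goodness of fit test:
H₀: observed counts match expected distribution
H₁: observed counts differ from expected distribution
df = k - 1 = 3
χ² = Σ(O - E)²/E
   = (58 - 29.0)²/29.0 + (32 - 17.7)²/17.7 + (32 - 69.4)²/69.4 + (23 - 28.9)²/28.9
   = 29.000 + 11.553 + 20.155 + 1.204
   = 61.91
p-value < 0.0001

Since p-value < α = 0.01, we reject H₀.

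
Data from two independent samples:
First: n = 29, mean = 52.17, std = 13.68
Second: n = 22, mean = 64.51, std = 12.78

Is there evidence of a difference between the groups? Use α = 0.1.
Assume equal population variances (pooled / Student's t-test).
Student's two-sample t-test (equal variances):
H₀: μ₁ = μ₂
H₁: μ₁ ≠ μ₂
df = n₁ + n₂ - 2 = 49
Pooled variance s_p² = [(n₁-1)s₁² + (n₂-1)s₂²] / (n₁ + n₂ - 2) = [(28)(13.68²) + (21)(12.78²)] / 49 = 176.9364
SE = √(s_p²(1/n₁ + 1/n₂)) = √(176.9364 × (1/29 + 1/22)) = 3.7608
t = (x̄₁ - x̄₂) / SE = (52.17 - 64.51) / 3.7608 = -12.34 / 3.7608 = -3.281
p-value = 0.0019

Since p-value < α = 0.1, we reject H₀.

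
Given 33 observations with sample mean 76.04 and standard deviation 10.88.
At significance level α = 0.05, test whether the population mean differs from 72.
One-sample t-test:
H₀: μ = 72
H₁: μ ≠ 72
df = n - 1 = 32
t = (x̄ - μ₀) / (s/√n) = (76.04 - 72) / (10.88/√33) = 2.133
p-value = 0.0407

Since p-value < α = 0.05, we reject H₀.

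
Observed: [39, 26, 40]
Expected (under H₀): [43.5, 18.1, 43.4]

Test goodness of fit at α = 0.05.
Chi-square goodness of fit test:
H₀: observed counts match expected distribution
H₁: observed counts differ from expected distribution
df = k - 1 = 2
χ² = Σ(O - E)²/E
   = (39 - 43.5)²/43.5 + (26 - 18.1)²/18.1 + (40 - 43.4)²/43.4
   = 0.466 + 3.448 + 0.266
   = 4.18
p-value = 0.1237

Since p-value > α = 0.05, we fail to reject H₀.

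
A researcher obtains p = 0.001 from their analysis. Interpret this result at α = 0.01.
Since p = 0.001 < α = 0.01, reject H₀.
There is sufficient evidence to reject the null hypothesis; the result is statistically significant at the 0.01 level.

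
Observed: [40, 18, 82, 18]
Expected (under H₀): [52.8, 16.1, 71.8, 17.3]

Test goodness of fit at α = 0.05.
Chi-square goodness of fit test:
H₀: observed counts match expected distribution
H₁: observed counts differ from expected distribution
df = k - 1 = 3
χ² = Σ(O - E)²/E
   = (40 - 52.8)²/52.8 + (18 - 16.1)²/16.1 + (82 - 71.8)²/71.8 + (18 - 17.3)²/17.3
   = 3.103 + 0.224 + 1.449 + 0.028
   = 4.80
p-value = 0.1867

Since p-value > α = 0.05, we fail to reject H₀.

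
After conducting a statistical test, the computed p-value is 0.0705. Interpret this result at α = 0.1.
Since p = 0.0705 < α = 0.1, reject H₀.
There is sufficient evidence to reject the null hypothesis; the result is statistically significant at the 0.1 level.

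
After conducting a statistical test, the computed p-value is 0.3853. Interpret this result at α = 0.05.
Since p = 0.3853 > α = 0.05, fail to reject H₀.
There is insufficient evidence to reject the null hypothesis; the result is not statistically significant at the 0.05 level.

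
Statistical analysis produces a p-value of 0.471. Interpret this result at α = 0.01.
Since p = 0.471 > α = 0.01, fail to reject H₀.
There is insufficient evidence to reject the null hypothesis; the result is not statistically significant at the 0.01 level.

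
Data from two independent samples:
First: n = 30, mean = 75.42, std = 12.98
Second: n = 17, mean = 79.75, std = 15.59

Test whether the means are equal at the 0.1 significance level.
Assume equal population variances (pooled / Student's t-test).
Student's two-sample t-test (equal variances):
H₀: μ₁ = μ₂
H₁: μ₁ ≠ μ₂
df = n₁ + n₂ - 2 = 45
Pooled variance s_p² = [(n₁-1)s₁² + (n₂-1)s₂²] / (n₁ + n₂ - 2) = [(29)(12.98²) + (16)(15.59²)] / 45 = 194.9934
SE = √(s_p²(1/n₁ + 1/n₂)) = √(194.9934 × (1/30 + 1/17)) = 4.2391
t = (x̄₁ - x̄₂) / SE = (75.42 - 79.75) / 4.2391 = -4.33 / 4.2391 = -1.021
p-value = 0.3125

Since p-value > α = 0.1, we fail to reject H₀.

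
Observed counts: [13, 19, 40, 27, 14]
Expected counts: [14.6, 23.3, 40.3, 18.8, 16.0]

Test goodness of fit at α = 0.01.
Chi-square goodness of fit test:
H₀: observed counts match expected distribution
H₁: observed counts differ from expected distribution
df = k - 1 = 4
χ² = Σ(O - E)²/E
   = (13 - 14.6)²/14.6 + (19 - 23.3)²/23.3 + (40 - 40.3)²/40.3 + (27 - 18.8)²/18.8 + (14 - 16.0)²/16.0
   = 0.175 + 0.794 + 0.002 + 3.577 + 0.250
   = 4.80
p-value = 0.3087

Since p-value > α = 0.01, we fail to reject H₀.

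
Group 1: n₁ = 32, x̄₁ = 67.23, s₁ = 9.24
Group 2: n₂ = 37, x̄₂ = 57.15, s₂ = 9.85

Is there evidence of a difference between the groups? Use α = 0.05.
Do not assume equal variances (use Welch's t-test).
Welch's two-sample t-test:
H₀: μ₁ = μ₂
H₁: μ₁ ≠ μ₂
s₁²/n₁ = 9.24²/32 = 2.6681,  s₂²/n₂ = 9.85²/37 = 2.6222
SE = √(s₁²/n₁ + s₂²/n₂) = √(2.6681 + 2.6222) = 2.3001
df (Welch-Satterthwaite) = (s₁²/n₁ + s₂²/n₂)² / [(s₁²/n₁)²/(n₁-1) + (s₂²/n₂)²/(n₂-1)] ≈ 66.54
t = (x̄₁ - x̄₂) / SE = (67.23 - 57.15) / 2.3001 = 10.08 / 2.3001 = 4.382
p-value < 0.0001

Since p-value < α = 0.05, we reject H₀.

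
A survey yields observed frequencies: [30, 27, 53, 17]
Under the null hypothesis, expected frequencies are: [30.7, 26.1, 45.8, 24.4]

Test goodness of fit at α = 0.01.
Chi-square goodness of fit test:
H₀: observed counts match expected distribution
H₁: observed counts differ from expected distribution
df = k - 1 = 3
χ² = Σ(O - E)²/E
   = (30 - 30.7)²/30.7 + (27 - 26.1)²/26.1 + (53 - 45.8)²/45.8 + (17 - 24.4)²/24.4
   = 0.016 + 0.031 + 1.132 + 2.244
   = 3.42
p-value = 0.3309

Since p-value > α = 0.01, we fail to reject H₀.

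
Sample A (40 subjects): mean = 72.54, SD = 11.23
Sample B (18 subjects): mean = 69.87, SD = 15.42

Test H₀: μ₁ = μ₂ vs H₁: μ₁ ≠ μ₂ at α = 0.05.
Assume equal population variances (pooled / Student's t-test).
Student's two-sample t-test (equal variances):
H₀: μ₁ = μ₂
H₁: μ₁ ≠ μ₂
df = n₁ + n₂ - 2 = 56
Pooled variance s_p² = [(n₁-1)s₁² + (n₂-1)s₂²] / (n₁ + n₂ - 2) = [(39)(11.23²) + (17)(15.42²)] / 56 = 160.0107
SE = √(s_p²(1/n₁ + 1/n₂)) = √(160.0107 × (1/40 + 1/18)) = 3.5902
t = (x̄₁ - x̄₂) / SE = (72.54 - 69.87) / 3.5902 = 2.67 / 3.5902 = 0.744
p-value = 0.4602

Since p-value > α = 0.05, we fail to reject H₀.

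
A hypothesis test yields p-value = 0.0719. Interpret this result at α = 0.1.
Since p = 0.0719 < α = 0.1, reject H₀.
There is sufficient evidence to reject the null hypothesis; the result is statistically significant at the 0.1 level.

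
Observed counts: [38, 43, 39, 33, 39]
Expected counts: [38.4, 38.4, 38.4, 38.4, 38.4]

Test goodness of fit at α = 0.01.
Chi-square goodness of fit test:
H₀: observed counts match expected distribution
H₁: observed counts differ from expected distribution
df = k - 1 = 4
χ² = Σ(O - E)²/E
   = (38 - 38.4)²/38.4 + (43 - 38.4)²/38.4 + (39 - 38.4)²/38.4 + (33 - 38.4)²/38.4 + (39 - 38.4)²/38.4
   = 0.004 + 0.551 + 0.009 + 0.759 + 0.009
   = 1.33
p-value = 0.8557

Since p-value > α = 0.01, we fail to reject H₀.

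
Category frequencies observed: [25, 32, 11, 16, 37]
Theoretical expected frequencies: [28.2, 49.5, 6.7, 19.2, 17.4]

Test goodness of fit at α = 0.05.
Chi-square goodness of fit test:
H₀: observed counts match expected distribution
H₁: observed counts differ from expected distribution
df = k - 1 = 4
χ² = Σ(O - E)²/E
   = (25 - 28.2)²/28.2 + (32 - 49.5)²/49.5 + (11 - 6.7)²/6.7 + (16 - 19.2)²/19.2 + (37 - 17.4)²/17.4
   = 0.363 + 6.187 + 2.760 + 0.533 + 22.078
   = 31.92
p-value < 0.0001

Since p-value < α = 0.05, we reject H₀.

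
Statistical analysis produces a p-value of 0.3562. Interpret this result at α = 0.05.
Since p = 0.3562 > α = 0.05, fail to reject H₀.
There is insufficient evidence to reject the null hypothesis; the result is not statistically significant at the 0.05 level.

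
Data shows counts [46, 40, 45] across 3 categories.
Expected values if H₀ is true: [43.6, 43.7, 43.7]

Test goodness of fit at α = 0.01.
Chi-square goodness of fit test:
H₀: observed counts match expected distribution
H₁: observed counts differ from expected distribution
df = k - 1 = 2
χ² = Σ(O - E)²/E
   = (46 - 43.6)²/43.6 + (40 - 43.7)²/43.7 + (45 - 43.7)²/43.7
   = 0.132 + 0.313 + 0.039
   = 0.48
p-value = 0.7850

Since p-value > α = 0.01, we fail to reject H₀.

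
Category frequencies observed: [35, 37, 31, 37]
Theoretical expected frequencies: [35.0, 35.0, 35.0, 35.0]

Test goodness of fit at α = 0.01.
Chi-square goodness of fit test:
H₀: observed counts match expected distribution
H₁: observed counts differ from expected distribution
df = k - 1 = 3
χ² = Σ(O - E)²/E
   = (35 - 35.0)²/35.0 + (37 - 35.0)²/35.0 + (31 - 35.0)²/35.0 + (37 - 35.0)²/35.0
   = 0.000 + 0.114 + 0.457 + 0.114
   = 0.69
p-value = 0.8766

Since p-value > α = 0.01, we fail to reject H₀.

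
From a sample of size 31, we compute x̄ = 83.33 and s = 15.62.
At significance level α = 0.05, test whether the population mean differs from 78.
One-sample t-test:
H₀: μ = 78
H₁: μ ≠ 78
df = n - 1 = 30
t = (x̄ - μ₀) / (s/√n) = (83.33 - 78) / (15.62/√31) = 1.900
p-value = 0.0671

Since p-value > α = 0.05, we fail to reject H₀.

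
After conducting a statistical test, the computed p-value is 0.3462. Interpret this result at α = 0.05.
Since p = 0.3462 > α = 0.05, fail to reject H₀.
There is insufficient evidence to reject the null hypothesis; the result is not statistically significant at the 0.05 level.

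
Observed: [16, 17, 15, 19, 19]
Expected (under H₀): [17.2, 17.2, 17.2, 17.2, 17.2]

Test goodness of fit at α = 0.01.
Chi-square goodness of fit test:
H₀: observed counts match expected distribution
H₁: observed counts differ from expected distribution
df = k - 1 = 4
χ² = Σ(O - E)²/E
   = (16 - 17.2)²/17.2 + (17 - 17.2)²/17.2 + (15 - 17.2)²/17.2 + (19 - 17.2)²/17.2 + (19 - 17.2)²/17.2
   = 0.084 + 0.002 + 0.281 + 0.188 + 0.188
   = 0.74
p-value = 0.9458

Since p-value > α = 0.01, we fail to reject H₀.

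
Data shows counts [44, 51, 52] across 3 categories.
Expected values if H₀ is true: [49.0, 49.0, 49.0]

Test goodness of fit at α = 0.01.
Chi-square goodness of fit test:
H₀: observed counts match expected distribution
H₁: observed counts differ from expected distribution
df = k - 1 = 2
χ² = Σ(O - E)²/E
   = (44 - 49.0)²/49.0 + (51 - 49.0)²/49.0 + (52 - 49.0)²/49.0
   = 0.510 + 0.082 + 0.184
   = 0.78
p-value = 0.6786

Since p-value > α = 0.01, we fail to reject H₀.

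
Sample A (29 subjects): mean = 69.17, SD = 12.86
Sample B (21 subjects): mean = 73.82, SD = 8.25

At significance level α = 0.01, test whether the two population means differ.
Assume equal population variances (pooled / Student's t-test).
Student's two-sample t-test (equal variances):
H₀: μ₁ = μ₂
H₁: μ₁ ≠ μ₂
df = n₁ + n₂ - 2 = 48
Pooled variance s_p² = [(n₁-1)s₁² + (n₂-1)s₂²] / (n₁ + n₂ - 2) = [(28)(12.86²) + (20)(8.25²)] / 48 = 124.8308
SE = √(s_p²(1/n₁ + 1/n₂)) = √(124.8308 × (1/29 + 1/21)) = 3.2014
t = (x̄₁ - x̄₂) / SE = (69.17 - 73.82) / 3.2014 = -4.65 / 3.2014 = -1.452
p-value = 0.1529

Since p-value > α = 0.01, we fail to reject H₀.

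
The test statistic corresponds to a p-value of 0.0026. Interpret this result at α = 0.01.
Since p = 0.0026 < α = 0.01, reject H₀.
There is sufficient evidence to reject the null hypothesis; the result is statistically significant at the 0.01 level.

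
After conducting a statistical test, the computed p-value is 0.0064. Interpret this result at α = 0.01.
Since p = 0.0064 < α = 0.01, reject H₀.
There is sufficient evidence to reject the null hypothesis; the result is statistically significant at the 0.01 level.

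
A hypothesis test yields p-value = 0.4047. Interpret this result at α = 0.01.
Since p = 0.4047 > α = 0.01, fail to reject H₀.
There is insufficient evidence to reject the null hypothesis; the result is not statistically significant at the 0.01 level.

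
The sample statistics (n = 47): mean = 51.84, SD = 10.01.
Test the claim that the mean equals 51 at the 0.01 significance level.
One-sample t-test:
H₀: μ = 51
H₁: μ ≠ 51
df = n - 1 = 46
t = (x̄ - μ₀) / (s/√n) = (51.84 - 51) / (10.01/√47) = 0.575
p-value = 0.5679

Since p-value > α = 0.01, we fail to reject H₀.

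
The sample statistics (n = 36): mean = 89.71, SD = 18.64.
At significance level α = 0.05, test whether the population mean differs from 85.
One-sample t-test:
H₀: μ = 85
H₁: μ ≠ 85
df = n - 1 = 35
t = (x̄ - μ₀) / (s/√n) = (89.71 - 85) / (18.64/√36) = 1.516
p-value = 0.1385

Since p-value > α = 0.05, we fail to reject H₀.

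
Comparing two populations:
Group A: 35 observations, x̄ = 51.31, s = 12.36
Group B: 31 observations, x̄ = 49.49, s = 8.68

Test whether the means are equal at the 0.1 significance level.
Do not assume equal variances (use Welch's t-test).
Welch's two-sample t-test:
H₀: μ₁ = μ₂
H₁: μ₁ ≠ μ₂
s₁²/n₁ = 12.36²/35 = 4.3648,  s₂²/n₂ = 8.68²/31 = 2.4304
SE = √(s₁²/n₁ + s₂²/n₂) = √(4.3648 + 2.4304) = 2.6068
df (Welch-Satterthwaite) = (s₁²/n₁ + s₂²/n₂)² / [(s₁²/n₁)²/(n₁-1) + (s₂²/n₂)²/(n₂-1)] ≈ 60.98
t = (x̄₁ - x̄₂) / SE = (51.31 - 49.49) / 2.6068 = 1.82 / 2.6068 = 0.698
p-value = 0.4877

Since p-value > α = 0.1, we fail to reject H₀.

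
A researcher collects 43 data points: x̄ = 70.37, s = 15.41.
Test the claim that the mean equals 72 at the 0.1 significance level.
One-sample t-test:
H₀: μ = 72
H₁: μ ≠ 72
df = n - 1 = 42
t = (x̄ - μ₀) / (s/√n) = (70.37 - 72) / (15.41/√43) = -0.694
p-value = 0.4917

Since p-value > α = 0.1, we fail to reject H₀.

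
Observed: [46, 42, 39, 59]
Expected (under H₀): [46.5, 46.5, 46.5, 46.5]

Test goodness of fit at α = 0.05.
Chi-square goodness of fit test:
H₀: observed counts match expected distribution
H₁: observed counts differ from expected distribution
df = k - 1 = 3
χ² = Σ(O - E)²/E
   = (46 - 46.5)²/46.5 + (42 - 46.5)²/46.5 + (39 - 46.5)²/46.5 + (59 - 46.5)²/46.5
   = 0.005 + 0.435 + 1.210 + 3.360
   = 5.01
p-value = 0.1710

Since p-value > α = 0.05, we fail to reject H₀.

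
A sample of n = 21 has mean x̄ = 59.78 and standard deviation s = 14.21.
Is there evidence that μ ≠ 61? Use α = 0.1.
One-sample t-test:
H₀: μ = 61
H₁: μ ≠ 61
df = n - 1 = 20
t = (x̄ - μ₀) / (s/√n) = (59.78 - 61) / (14.21/√21) = -0.393
p-value = 0.6982

Since p-value > α = 0.1, we fail to reject H₀.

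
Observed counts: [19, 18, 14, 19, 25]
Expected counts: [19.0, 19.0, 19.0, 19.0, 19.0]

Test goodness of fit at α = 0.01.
Chi-square goodness of fit test:
H₀: observed counts match expected distribution
H₁: observed counts differ from expected distribution
df = k - 1 = 4
χ² = Σ(O - E)²/E
   = (19 - 19.0)²/19.0 + (18 - 19.0)²/19.0 + (14 - 19.0)²/19.0 + (19 - 19.0)²/19.0 + (25 - 19.0)²/19.0
   = 0.000 + 0.053 + 1.316 + 0.000 + 1.895
   = 3.26
p-value = 0.5148

Since p-value > α = 0.01, we fail to reject H₀.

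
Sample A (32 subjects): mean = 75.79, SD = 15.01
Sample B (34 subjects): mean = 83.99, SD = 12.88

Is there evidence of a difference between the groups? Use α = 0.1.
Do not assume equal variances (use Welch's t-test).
Welch's two-sample t-test:
H₀: μ₁ = μ₂
H₁: μ₁ ≠ μ₂
s₁²/n₁ = 15.01²/32 = 7.0406,  s₂²/n₂ = 12.88²/34 = 4.8792
SE = √(s₁²/n₁ + s₂²/n₂) = √(7.0406 + 4.8792) = 3.4525
df (Welch-Satterthwaite) = (s₁²/n₁ + s₂²/n₂)² / [(s₁²/n₁)²/(n₁-1) + (s₂²/n₂)²/(n₂-1)] ≈ 61.23
t = (x̄₁ - x̄₂) / SE = (75.79 - 83.99) / 3.4525 = -8.20 / 3.4525 = -2.375
p-value = 0.0207

Since p-value < α = 0.1, we reject H₀.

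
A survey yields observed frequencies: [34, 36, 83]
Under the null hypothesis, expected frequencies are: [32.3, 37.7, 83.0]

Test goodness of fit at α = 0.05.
Chi-square goodness of fit test:
H₀: observed counts match expected distribution
H₁: observed counts differ from expected distribution
df = k - 1 = 2
χ² = Σ(O - E)²/E
   = (34 - 32.3)²/32.3 + (36 - 37.7)²/37.7 + (83 - 83.0)²/83.0
   = 0.089 + 0.077 + 0.000
   = 0.17
p-value = 0.9203

Since p-value > α = 0.05, we fail to reject H₀.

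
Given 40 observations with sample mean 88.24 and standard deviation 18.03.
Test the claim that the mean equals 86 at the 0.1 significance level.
One-sample t-test:
H₀: μ = 86
H₁: μ ≠ 86
df = n - 1 = 39
t = (x̄ - μ₀) / (s/√n) = (88.24 - 86) / (18.03/√40) = 0.786
p-value = 0.4368

Since p-value > α = 0.1, we fail to reject H₀.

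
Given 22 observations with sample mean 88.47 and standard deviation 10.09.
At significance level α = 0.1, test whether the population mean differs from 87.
One-sample t-test:
H₀: μ = 87
H₁: μ ≠ 87
df = n - 1 = 21
t = (x̄ - μ₀) / (s/√n) = (88.47 - 87) / (10.09/√22) = 0.683
p-value = 0.5019

Since p-value > α = 0.1, we fail to reject H₀.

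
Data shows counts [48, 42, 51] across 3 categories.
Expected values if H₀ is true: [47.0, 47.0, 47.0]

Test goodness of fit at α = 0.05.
Chi-square goodness of fit test:
H₀: observed counts match expected distribution
H₁: observed counts differ from expected distribution
df = k - 1 = 2
χ² = Σ(O - E)²/E
   = (48 - 47.0)²/47.0 + (42 - 47.0)²/47.0 + (51 - 47.0)²/47.0
   = 0.021 + 0.532 + 0.340
   = 0.89
p-value = 0.6397

Since p-value > α = 0.05, we fail to reject H₀.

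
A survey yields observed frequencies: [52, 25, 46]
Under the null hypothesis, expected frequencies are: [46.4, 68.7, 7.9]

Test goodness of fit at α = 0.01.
Chi-square goodness of fit test:
H₀: observed counts match expected distribution
H₁: observed counts differ from expected distribution
df = k - 1 = 2
χ² = Σ(O - E)²/E
   = (52 - 46.4)²/46.4 + (25 - 68.7)²/68.7 + (46 - 7.9)²/7.9
   = 0.676 + 27.798 + 183.748
   = 212.22
p-value < 0.0001

Since p-value < α = 0.01, we reject H₀.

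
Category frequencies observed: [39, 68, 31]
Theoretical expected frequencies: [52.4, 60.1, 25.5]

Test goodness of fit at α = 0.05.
Chi-square goodness of fit test:
H₀: observed counts match expected distribution
H₁: observed counts differ from expected distribution
df = k - 1 = 2
χ² = Σ(O - E)²/E
   = (39 - 52.4)²/52.4 + (68 - 60.1)²/60.1 + (31 - 25.5)²/25.5
   = 3.427 + 1.038 + 1.186
   = 5.65
p-value = 0.0593

Since p-value > α = 0.05, we fail to reject H₀.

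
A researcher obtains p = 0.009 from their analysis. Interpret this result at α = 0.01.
Since p = 0.009 < α = 0.01, reject H₀.
There is sufficient evidence to reject the null hypothesis; the result is statistically significant at the 0.01 level.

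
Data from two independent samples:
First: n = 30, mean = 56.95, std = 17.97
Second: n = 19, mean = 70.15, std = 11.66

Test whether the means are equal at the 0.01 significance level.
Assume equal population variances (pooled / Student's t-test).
Student's two-sample t-test (equal variances):
H₀: μ₁ = μ₂
H₁: μ₁ ≠ μ₂
df = n₁ + n₂ - 2 = 47
Pooled variance s_p² = [(n₁-1)s₁² + (n₂-1)s₂²] / (n₁ + n₂ - 2) = [(29)(17.97²) + (18)(11.66²)] / 47 = 251.3172
SE = √(s_p²(1/n₁ + 1/n₂)) = √(251.3172 × (1/30 + 1/19)) = 4.6481
t = (x̄₁ - x̄₂) / SE = (56.95 - 70.15) / 4.6481 = -13.20 / 4.6481 = -2.840
p-value = 0.0066

Since p-value < α = 0.01, we reject H₀.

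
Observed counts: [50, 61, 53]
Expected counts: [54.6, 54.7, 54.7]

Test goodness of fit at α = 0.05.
Chi-square goodness of fit test:
H₀: observed counts match expected distribution
H₁: observed counts differ from expected distribution
df = k - 1 = 2
χ² = Σ(O - E)²/E
   = (50 - 54.6)²/54.6 + (61 - 54.7)²/54.7 + (53 - 54.7)²/54.7
   = 0.388 + 0.726 + 0.053
   = 1.17
p-value = 0.5582

Since p-value > α = 0.05, we fail to reject H₀.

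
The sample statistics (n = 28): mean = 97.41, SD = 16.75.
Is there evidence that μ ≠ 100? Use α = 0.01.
One-sample t-test:
H₀: μ = 100
H₁: μ ≠ 100
df = n - 1 = 27
t = (x̄ - μ₀) / (s/√n) = (97.41 - 100) / (16.75/√28) = -0.818
p-value = 0.4204

Since p-value > α = 0.01, we fail to reject H₀.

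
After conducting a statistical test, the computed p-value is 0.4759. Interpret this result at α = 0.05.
Since p = 0.4759 > α = 0.05, fail to reject H₀.
There is insufficient evidence to reject the null hypothesis; the result is not statistically significant at the 0.05 level.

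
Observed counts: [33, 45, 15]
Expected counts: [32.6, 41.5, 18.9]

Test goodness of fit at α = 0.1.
Chi-square goodness of fit test:
H₀: observed counts match expected distribution
H₁: observed counts differ from expected distribution
df = k - 1 = 2
χ² = Σ(O - E)²/E
   = (33 - 32.6)²/32.6 + (45 - 41.5)²/41.5 + (15 - 18.9)²/18.9
   = 0.005 + 0.295 + 0.805
   = 1.10
p-value = 0.5756

Since p-value > α = 0.1, we fail to reject H₀.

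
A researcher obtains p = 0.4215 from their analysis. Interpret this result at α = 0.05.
Since p = 0.4215 > α = 0.05, fail to reject H₀.
There is insufficient evidence to reject the null hypothesis; the result is not statistically significant at the 0.05 level.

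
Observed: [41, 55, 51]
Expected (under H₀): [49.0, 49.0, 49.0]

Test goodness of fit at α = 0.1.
Chi-square goodness of fit test:
H₀: observed counts match expected distribution
H₁: observed counts differ from expected distribution
df = k - 1 = 2
χ² = Σ(O - E)²/E
   = (41 - 49.0)²/49.0 + (55 - 49.0)²/49.0 + (51 - 49.0)²/49.0
   = 1.306 + 0.735 + 0.082
   = 2.12
p-value = 0.3460

Since p-value > α = 0.1, we fail to reject H₀.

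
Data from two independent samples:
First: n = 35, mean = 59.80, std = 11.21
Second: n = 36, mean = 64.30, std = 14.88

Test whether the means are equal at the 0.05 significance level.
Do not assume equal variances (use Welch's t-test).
Welch's two-sample t-test:
H₀: μ₁ = μ₂
H₁: μ₁ ≠ μ₂
s₁²/n₁ = 11.21²/35 = 3.5904,  s₂²/n₂ = 14.88²/36 = 6.1504
SE = √(s₁²/n₁ + s₂²/n₂) = √(3.5904 + 6.1504) = 3.1210
df (Welch-Satterthwaite) = (s₁²/n₁ + s₂²/n₂)² / [(s₁²/n₁)²/(n₁-1) + (s₂²/n₂)²/(n₂-1)] ≈ 64.99
t = (x̄₁ - x̄₂) / SE = (59.80 - 64.30) / 3.1210 = -4.50 / 3.1210 = -1.442
p-value = 0.1542

Since p-value > α = 0.05, we fail to reject H₀.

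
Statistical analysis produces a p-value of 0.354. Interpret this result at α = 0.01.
Since p = 0.354 > α = 0.01, fail to reject H₀.
There is insufficient evidence to reject the null hypothesis; the result is not statistically significant at the 0.01 level.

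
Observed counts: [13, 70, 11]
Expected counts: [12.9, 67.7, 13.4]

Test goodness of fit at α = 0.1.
Chi-square goodness of fit test:
H₀: observed counts match expected distribution
H₁: observed counts differ from expected distribution
df = k - 1 = 2
χ² = Σ(O - E)²/E
   = (13 - 12.9)²/12.9 + (70 - 67.7)²/67.7 + (11 - 13.4)²/13.4
   = 0.001 + 0.078 + 0.430
   = 0.51
p-value = 0.7754

Since p-value > α = 0.1, we fail to reject H₀.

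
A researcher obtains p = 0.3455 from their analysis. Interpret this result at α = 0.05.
Since p = 0.3455 > α = 0.05, fail to reject H₀.
There is insufficient evidence to reject the null hypothesis; the result is not statistically significant at the 0.05 level.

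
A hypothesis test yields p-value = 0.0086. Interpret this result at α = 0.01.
Since p = 0.0086 < α = 0.01, reject H₀.
There is sufficient evidence to reject the null hypothesis; the result is statistically significant at the 0.01 level.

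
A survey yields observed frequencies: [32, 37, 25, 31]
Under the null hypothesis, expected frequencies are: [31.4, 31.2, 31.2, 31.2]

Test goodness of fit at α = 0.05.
Chi-square goodness of fit test:
H₀: observed counts match expected distribution
H₁: observed counts differ from expected distribution
df = k - 1 = 3
χ² = Σ(O - E)²/E
   = (32 - 31.4)²/31.4 + (37 - 31.2)²/31.2 + (25 - 31.2)²/31.2 + (31 - 31.2)²/31.2
   = 0.011 + 1.078 + 1.232 + 0.001
   = 2.32
p-value = 0.5081

Since p-value > α = 0.05, we fail to reject H₀.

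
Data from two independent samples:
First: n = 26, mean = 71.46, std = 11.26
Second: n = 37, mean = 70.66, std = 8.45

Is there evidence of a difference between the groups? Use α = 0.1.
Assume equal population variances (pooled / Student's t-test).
Student's two-sample t-test (equal variances):
H₀: μ₁ = μ₂
H₁: μ₁ ≠ μ₂
df = n₁ + n₂ - 2 = 61
Pooled variance s_p² = [(n₁-1)s₁² + (n₂-1)s₂²] / (n₁ + n₂ - 2) = [(25)(11.26²) + (36)(8.45²)] / 61 = 94.1013
SE = √(s_p²(1/n₁ + 1/n₂)) = √(94.1013 × (1/26 + 1/37)) = 2.4825
t = (x̄₁ - x̄₂) / SE = (71.46 - 70.66) / 2.4825 = 0.80 / 2.4825 = 0.322
p-value = 0.7484

Since p-value > α = 0.1, we fail to reject H₀.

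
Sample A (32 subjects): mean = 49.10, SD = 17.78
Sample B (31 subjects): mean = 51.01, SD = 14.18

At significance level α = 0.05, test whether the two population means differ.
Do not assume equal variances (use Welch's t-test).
Welch's two-sample t-test:
H₀: μ₁ = μ₂
H₁: μ₁ ≠ μ₂
s₁²/n₁ = 17.78²/32 = 9.8790,  s₂²/n₂ = 14.18²/31 = 6.4862
SE = √(s₁²/n₁ + s₂²/n₂) = √(9.8790 + 6.4862) = 4.0454
df (Welch-Satterthwaite) = (s₁²/n₁ + s₂²/n₂)² / [(s₁²/n₁)²/(n₁-1) + (s₂²/n₂)²/(n₂-1)] ≈ 58.85
t = (x̄₁ - x̄₂) / SE = (49.10 - 51.01) / 4.0454 = -1.91 / 4.0454 = -0.472
p-value = 0.6386

Since p-value > α = 0.05, we fail to reject H₀.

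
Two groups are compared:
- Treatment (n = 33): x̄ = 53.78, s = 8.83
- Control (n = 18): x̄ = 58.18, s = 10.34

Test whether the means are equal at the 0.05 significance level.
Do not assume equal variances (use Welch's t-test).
Welch's two-sample t-test:
H₀: μ₁ = μ₂
H₁: μ₁ ≠ μ₂
s₁²/n₁ = 8.83²/33 = 2.3627,  s₂²/n₂ = 10.34²/18 = 5.9398
SE = √(s₁²/n₁ + s₂²/n₂) = √(2.3627 + 5.9398) = 2.8814
df (Welch-Satterthwaite) = (s₁²/n₁ + s₂²/n₂)² / [(s₁²/n₁)²/(n₁-1) + (s₂²/n₂)²/(n₂-1)] ≈ 30.64
t = (x̄₁ - x̄₂) / SE = (53.78 - 58.18) / 2.8814 = -4.40 / 2.8814 = -1.527
p-value = 0.1370

Since p-value > α = 0.05, we fail to reject H₀.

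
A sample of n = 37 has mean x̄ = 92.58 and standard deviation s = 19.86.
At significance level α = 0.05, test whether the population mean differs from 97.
One-sample t-test:
H₀: μ = 97
H₁: μ ≠ 97
df = n - 1 = 36
t = (x̄ - μ₀) / (s/√n) = (92.58 - 97) / (19.86/√37) = -1.354
p-value = 0.1842

Since p-value > α = 0.05, we fail to reject H₀.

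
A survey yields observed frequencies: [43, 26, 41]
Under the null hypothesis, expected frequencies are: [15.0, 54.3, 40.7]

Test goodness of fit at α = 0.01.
Chi-square goodness of fit test:
H₀: observed counts match expected distribution
H₁: observed counts differ from expected distribution
df = k - 1 = 2
χ² = Σ(O - E)²/E
   = (43 - 15.0)²/15.0 + (26 - 54.3)²/54.3 + (41 - 40.7)²/40.7
   = 52.267 + 14.749 + 0.002
   = 67.02
p-value < 0.0001

Since p-value < α = 0.01, we reject H₀.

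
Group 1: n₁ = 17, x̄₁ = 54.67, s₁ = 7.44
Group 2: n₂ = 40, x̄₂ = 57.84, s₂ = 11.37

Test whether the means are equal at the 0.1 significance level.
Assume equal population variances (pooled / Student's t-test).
Student's two-sample t-test (equal variances):
H₀: μ₁ = μ₂
H₁: μ₁ ≠ μ₂
df = n₁ + n₂ - 2 = 55
Pooled variance s_p² = [(n₁-1)s₁² + (n₂-1)s₂²] / (n₁ + n₂ - 2) = [(16)(7.44²) + (39)(11.37²)] / 55 = 107.7719
SE = √(s_p²(1/n₁ + 1/n₂)) = √(107.7719 × (1/17 + 1/40)) = 3.0056
t = (x̄₁ - x̄₂) / SE = (54.67 - 57.84) / 3.0056 = -3.17 / 3.0056 = -1.055
p-value = 0.2962

Since p-value > α = 0.1, we fail to reject H₀.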